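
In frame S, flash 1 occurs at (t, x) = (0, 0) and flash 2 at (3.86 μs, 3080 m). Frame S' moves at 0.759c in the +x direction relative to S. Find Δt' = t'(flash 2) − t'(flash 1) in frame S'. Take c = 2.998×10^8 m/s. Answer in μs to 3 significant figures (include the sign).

γ = 1/√(1 − 0.759²) = 1.5359
Δt' = γ(Δt − vΔx/c²) = 1.5359 × (3.86 μs − 0.759×3080 m / (2.998×10^8 m/s))
= 1.5359 × (-3.9376 μs) = -6.05 μs

Δt' ≈ -6.05 μs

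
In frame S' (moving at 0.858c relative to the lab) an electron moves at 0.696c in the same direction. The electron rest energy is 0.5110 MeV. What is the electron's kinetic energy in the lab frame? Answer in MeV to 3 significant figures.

K ≈ 1.70 MeV

u_lab = (0.696 + 0.858)/(1 + 0.696×0.858) = 0.972972
γ = 1/√(1 − 0.972972²) = 4.3305
K = (γ − 1)m₀c² = (4.3305 − 1) × 0.5110 = 3.3305 × 0.5110 = 1.70 MeV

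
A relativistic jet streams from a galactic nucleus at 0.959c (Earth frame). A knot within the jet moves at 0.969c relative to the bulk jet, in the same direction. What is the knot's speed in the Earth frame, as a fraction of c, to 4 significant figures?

Relativistic velocity addition: u = (u' + v)/(1 + u'v/c²)
= (0.969 + 0.959)/(1 + 0.969×0.959) = 1.928/1.92927 = 0.9993

u ≈ 0.9993c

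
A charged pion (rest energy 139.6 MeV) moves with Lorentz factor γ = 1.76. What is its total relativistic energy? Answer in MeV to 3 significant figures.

E ≈ 246 MeV

γ = 1.76 (given)
E = γm₀c² = 1.76 × 139.6 MeV = 246 MeV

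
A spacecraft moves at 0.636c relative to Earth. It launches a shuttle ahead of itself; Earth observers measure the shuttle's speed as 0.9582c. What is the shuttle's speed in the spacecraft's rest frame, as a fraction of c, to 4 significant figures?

u' ≈ 0.8249c

Inverse velocity addition: u' = (u − v)/(1 − uv/c²)
= (0.9582 − 0.636)/(1 − 0.9582×0.636) = 0.3222/0.390585 = 0.8249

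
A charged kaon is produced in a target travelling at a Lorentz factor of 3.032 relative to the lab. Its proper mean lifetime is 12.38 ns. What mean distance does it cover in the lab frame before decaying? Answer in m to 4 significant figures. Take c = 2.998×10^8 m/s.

d ≈ 10.62 m

β = √(1 − 1/γ²) = √(1 − 1/3.032²) = 0.944045
Dilated lifetime: Δt = γτ₀ = 3.032 × 12.38 ns = 37.5362 ns
d = vΔt = 0.944045c × 37.5362 ns = 2.83025×10^8 m/s × 3.75362×10^-8 s = 10.62 m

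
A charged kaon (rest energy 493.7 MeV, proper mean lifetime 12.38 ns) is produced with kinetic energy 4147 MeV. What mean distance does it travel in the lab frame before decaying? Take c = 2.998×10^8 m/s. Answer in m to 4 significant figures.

d ≈ 34.69 m

γ = 1 + K/(m₀c²) = 1 + 4147/493.7 = 9.39984
β = √(1 − 1/γ²) = 0.994325
Dilated lifetime: γτ₀ = 9.39984 × 12.38 ns = 116.370 ns
d = βc·γτ₀ = 0.994325 × (2.998×10^8 m/s) × 1.16370×10^-7 s = 34.69 m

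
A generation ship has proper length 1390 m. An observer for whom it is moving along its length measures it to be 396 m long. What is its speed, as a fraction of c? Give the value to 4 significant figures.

β ≈ 0.9586

γ = L₀/L = 1390/396 = 3.51010
β = √(1 − 1/γ²) = 0.9586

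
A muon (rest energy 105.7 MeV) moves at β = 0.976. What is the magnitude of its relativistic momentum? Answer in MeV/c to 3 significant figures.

γ = 1/√(1 − 0.976²) = 4.5920
p = γβm₀c = 4.5920 × 0.976 × 105.7 MeV/c = 474 MeV/c

p ≈ 474 MeV/c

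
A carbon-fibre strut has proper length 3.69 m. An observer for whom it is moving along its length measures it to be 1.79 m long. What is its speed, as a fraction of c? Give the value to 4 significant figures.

β ≈ 0.8745

γ = L₀/L = 3.69/1.79 = 2.06145
β = √(1 − 1/γ²) = 0.8745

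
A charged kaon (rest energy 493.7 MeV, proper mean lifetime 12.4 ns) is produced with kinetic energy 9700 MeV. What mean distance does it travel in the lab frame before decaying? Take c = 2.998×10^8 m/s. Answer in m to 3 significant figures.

d ≈ 76.7 m

γ = 1 + K/(m₀c²) = 1 + 9700/493.7 = 20.648
β = √(1 − 1/γ²) = 0.99883
Dilated lifetime: γτ₀ = 20.648 × 12.4 ns = 256.03 ns
d = βc·γτ₀ = 0.99883 × (2.998×10^8 m/s) × 2.5603×10^-7 s = 76.7 m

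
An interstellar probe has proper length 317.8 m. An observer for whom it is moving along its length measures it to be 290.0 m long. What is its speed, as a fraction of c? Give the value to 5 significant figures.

β ≈ 0.40902

γ = L₀/L = 317.8/290.0 = 1.095862
β = √(1 − 1/γ²) = 0.40902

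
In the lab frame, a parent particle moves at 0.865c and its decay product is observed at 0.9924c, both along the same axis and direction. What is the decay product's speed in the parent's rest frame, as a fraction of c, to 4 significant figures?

u' ≈ 0.8999c

Inverse velocity addition: u' = (u − v)/(1 − uv/c²)
= (0.9924 − 0.865)/(1 − 0.9924×0.865) = 0.1274/0.141574 = 0.8999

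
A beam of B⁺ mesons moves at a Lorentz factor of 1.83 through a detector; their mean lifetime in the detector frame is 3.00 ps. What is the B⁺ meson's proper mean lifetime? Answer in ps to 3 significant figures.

γ = 1.83 (given)
Proper time: τ₀ = Δt/γ = 3.00/1.83 = 1.64 ps

τ₀ ≈ 1.64 ps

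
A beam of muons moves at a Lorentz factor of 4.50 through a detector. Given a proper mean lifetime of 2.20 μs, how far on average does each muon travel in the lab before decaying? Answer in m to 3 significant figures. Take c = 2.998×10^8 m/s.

d ≈ 2890 m

β = √(1 − 1/γ²) = √(1 − 1/4.50²) = 0.97500
Dilated lifetime: Δt = γτ₀ = 4.50 × 2.20 μs = 9.9000 μs
d = vΔt = 0.97500c × 9.9000 μs = 2.9230×10^8 m/s × 9.9000×10^-6 s = 2890 m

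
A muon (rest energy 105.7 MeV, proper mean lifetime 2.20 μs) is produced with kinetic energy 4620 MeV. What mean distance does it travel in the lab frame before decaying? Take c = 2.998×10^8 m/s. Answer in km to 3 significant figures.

d ≈ 29.5 km

γ = 1 + K/(m₀c²) = 1 + 4620/105.7 = 44.709
β = √(1 − 1/γ²) = 0.99975
Dilated lifetime: γτ₀ = 44.709 × 2.20 μs = 98.359 μs
d = βc·γτ₀ = 0.99975 × (2.998×10^8 m/s) × 9.8359×10^-5 s = 29.5 km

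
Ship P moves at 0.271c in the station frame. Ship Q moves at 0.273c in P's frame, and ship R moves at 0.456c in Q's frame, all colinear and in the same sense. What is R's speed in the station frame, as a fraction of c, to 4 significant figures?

Compose boost 2: (0.273 + 0.271)/(1 + 0.273×0.271) = 0.5440/1.07398 = 0.506526
Compose boost 3: (0.456 + 0.506526)/(1 + 0.456×0.506526) = 0.962526/1.23098 = 0.7819

u ≈ 0.7819c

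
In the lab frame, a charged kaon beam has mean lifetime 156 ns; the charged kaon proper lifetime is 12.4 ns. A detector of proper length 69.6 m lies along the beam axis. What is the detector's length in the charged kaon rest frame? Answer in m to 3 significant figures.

L ≈ 5.53 m

Time dilation ⇒ γ = Δt/τ₀ = 156/12.4 = 12.581
Length contraction: L = L₀/γ = 69.6/12.581 = 5.53 m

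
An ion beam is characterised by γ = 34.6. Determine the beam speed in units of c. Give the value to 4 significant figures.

β ≈ 0.9996

β = √(1 − 1/γ²) = √(1 − 1/34.6²) = √(0.999165) = 0.9996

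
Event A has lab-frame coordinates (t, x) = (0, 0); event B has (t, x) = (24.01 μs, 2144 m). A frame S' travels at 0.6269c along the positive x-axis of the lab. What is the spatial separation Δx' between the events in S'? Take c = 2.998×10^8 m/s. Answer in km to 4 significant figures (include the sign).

Δx' ≈ -3.040 km

γ = 1/√(1 − 0.6269²) = 1.28353
Δx' = γ(Δx − vΔt) = 1.28353 × (2144 m − 0.6269×(2.998×10^8 m/s)×24.01×10^-6 s)
= 1.28353 × (-2368.55 m) = -3.040 km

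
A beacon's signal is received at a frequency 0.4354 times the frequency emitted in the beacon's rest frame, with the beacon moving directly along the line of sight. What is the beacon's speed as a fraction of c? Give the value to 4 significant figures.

f_obs/f_src = √((1−β)/(1+β)) = 0.4354  ⇒  (1−β)/(1+β) = 0.189573
β = |1 − D²|/(1 + D²) = |1 − 0.189573|/(1 + 0.189573) = 0.6813

β ≈ 0.6813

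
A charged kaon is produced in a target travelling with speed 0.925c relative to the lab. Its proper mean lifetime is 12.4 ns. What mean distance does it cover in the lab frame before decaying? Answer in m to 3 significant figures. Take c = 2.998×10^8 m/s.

γ = 1/√(1 − 0.925²) = 2.6318
Dilated lifetime: Δt = γτ₀ = 2.6318 × 12.4 ns = 32.634 ns
d = vΔt = 0.925c × 32.634 ns = 2.7732×10^8 m/s × 3.2634×10^-8 s = 9.05 m

d ≈ 9.05 m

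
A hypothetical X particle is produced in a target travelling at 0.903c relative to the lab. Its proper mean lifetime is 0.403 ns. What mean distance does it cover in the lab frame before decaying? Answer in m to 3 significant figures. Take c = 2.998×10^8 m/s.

γ = 1/√(1 − 0.903²) = 2.3275
Dilated lifetime: Δt = γτ₀ = 2.3275 × 0.403 ns = 0.93799 ns
d = vΔt = 0.903c × 0.93799 ns = 2.7072×10^8 m/s × 9.3799×10^-10 s = 0.254 m

d ≈ 0.254 m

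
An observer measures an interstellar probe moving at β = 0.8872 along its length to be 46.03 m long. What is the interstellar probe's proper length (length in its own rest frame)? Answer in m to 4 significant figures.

γ = 1/√(1 − 0.8872²) = 2.16739
L₀ = γL = 2.16739 × 46.03 = 99.76 m

L₀ ≈ 99.76 m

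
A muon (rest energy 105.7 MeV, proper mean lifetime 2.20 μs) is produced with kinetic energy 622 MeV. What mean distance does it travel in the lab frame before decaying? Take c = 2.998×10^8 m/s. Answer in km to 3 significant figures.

γ = 1 + K/(m₀c²) = 1 + 622/105.7 = 6.8846
β = √(1 − 1/γ²) = 0.98939
Dilated lifetime: γτ₀ = 6.8846 × 2.20 μs = 15.146 μs
d = βc·γτ₀ = 0.98939 × (2.998×10^8 m/s) × 1.5146×10^-5 s = 4.49 km

d ≈ 4.49 km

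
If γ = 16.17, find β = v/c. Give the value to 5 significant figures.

β = √(1 − 1/γ²) = √(1 − 1/16.17²) = √(0.9961755) = 0.99809

β ≈ 0.99809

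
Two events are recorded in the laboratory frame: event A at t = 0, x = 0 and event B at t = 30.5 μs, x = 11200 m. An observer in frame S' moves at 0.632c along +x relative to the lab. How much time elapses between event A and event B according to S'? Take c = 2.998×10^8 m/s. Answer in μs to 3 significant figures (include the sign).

γ = 1/√(1 − 0.632²) = 1.2904
Δt' = γ(Δt − vΔx/c²) = 1.2904 × (30.5 μs − 0.632×11200 m / (2.998×10^8 m/s))
= 1.2904 × (6.8896 μs) = 8.89 μs

Δt' ≈ 8.89 μs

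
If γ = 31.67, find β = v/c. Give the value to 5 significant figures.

β ≈ 0.99950

β = √(1 − 1/γ²) = √(1 − 1/31.67²) = √(0.9990030) = 0.99950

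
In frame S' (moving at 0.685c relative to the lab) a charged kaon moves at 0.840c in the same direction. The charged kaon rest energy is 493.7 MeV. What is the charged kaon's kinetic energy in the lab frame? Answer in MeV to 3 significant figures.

K ≈ 1470 MeV

u_lab = (0.840 + 0.685)/(1 + 0.840×0.685) = 0.968008
γ = 1/√(1 − 0.968008²) = 3.9854
K = (γ − 1)m₀c² = (3.9854 − 1) × 493.7 = 2.9854 × 493.7 = 1470 MeV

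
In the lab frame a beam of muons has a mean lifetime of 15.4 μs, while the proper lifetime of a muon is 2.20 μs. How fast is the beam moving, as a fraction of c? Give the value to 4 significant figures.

γ = Δt/τ₀ = 15.4/2.20 = 7.00000
β = √(1 − 1/γ²) = √(1 − 1/7.00000²) = 0.9897

β ≈ 0.9897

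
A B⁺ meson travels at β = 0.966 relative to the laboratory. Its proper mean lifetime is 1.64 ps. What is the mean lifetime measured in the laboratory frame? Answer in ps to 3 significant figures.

γ = 1/√(1 − 0.966²) = 3.8678
Time dilation: Δt = γτ₀ = 3.8678 × 1.64 ps = 6.34 ps

Δt ≈ 6.34 ps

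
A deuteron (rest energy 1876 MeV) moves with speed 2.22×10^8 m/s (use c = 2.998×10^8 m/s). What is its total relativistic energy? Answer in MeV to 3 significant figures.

E ≈ 2790 MeV

β = v/c = 2.22×10^8 / 2.998×10^8 = 0.74049
γ = 1/√(1 − 0.74049²) = 1.4880
E = γm₀c² = 1.4880 × 1876 MeV = 2790 MeV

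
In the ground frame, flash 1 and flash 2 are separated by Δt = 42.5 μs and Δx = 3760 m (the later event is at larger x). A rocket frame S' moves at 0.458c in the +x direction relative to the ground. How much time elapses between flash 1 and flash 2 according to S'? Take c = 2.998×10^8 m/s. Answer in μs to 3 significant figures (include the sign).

γ = 1/√(1 − 0.458²) = 1.1249
Δt' = γ(Δt − vΔx/c²) = 1.1249 × (42.5 μs − 0.458×3760 m / (2.998×10^8 m/s))
= 1.1249 × (36.756 μs) = 41.3 μs

Δt' ≈ 41.3 μs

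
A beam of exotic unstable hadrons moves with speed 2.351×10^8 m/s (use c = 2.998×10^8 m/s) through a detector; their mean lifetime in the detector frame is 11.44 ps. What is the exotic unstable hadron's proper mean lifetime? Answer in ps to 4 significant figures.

τ₀ ≈ 7.099 ps

β = v/c = 2.351×10^8 / 2.998×10^8 = 0.784189
γ = 1/√(1 − 0.784189²) = 1.61155
Proper time: τ₀ = Δt/γ = 11.44/1.61155 = 7.099 ps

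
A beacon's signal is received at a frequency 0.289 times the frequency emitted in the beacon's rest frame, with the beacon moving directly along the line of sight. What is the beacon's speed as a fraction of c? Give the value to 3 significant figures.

β ≈ 0.846

f_obs/f_src = √((1−β)/(1+β)) = 0.289  ⇒  (1−β)/(1+β) = 0.083521
β = |1 − D²|/(1 + D²) = |1 − 0.083521|/(1 + 0.083521) = 0.846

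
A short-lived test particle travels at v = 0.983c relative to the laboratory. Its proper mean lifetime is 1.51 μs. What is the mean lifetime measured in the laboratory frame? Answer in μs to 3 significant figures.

γ = 1/√(1 − 0.983²) = 5.4465
Time dilation: Δt = γτ₀ = 5.4465 × 1.51 μs = 8.22 μs

Δt ≈ 8.22 μs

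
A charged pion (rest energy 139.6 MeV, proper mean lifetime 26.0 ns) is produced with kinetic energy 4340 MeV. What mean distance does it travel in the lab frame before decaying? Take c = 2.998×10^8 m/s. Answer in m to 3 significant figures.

d ≈ 250 m

γ = 1 + K/(m₀c²) = 1 + 4340/139.6 = 32.089
β = √(1 − 1/γ²) = 0.99951
Dilated lifetime: γτ₀ = 32.089 × 26.0 ns = 834.31 ns
d = βc·γτ₀ = 0.99951 × (2.998×10^8 m/s) × 8.3431×10^-7 s = 250 m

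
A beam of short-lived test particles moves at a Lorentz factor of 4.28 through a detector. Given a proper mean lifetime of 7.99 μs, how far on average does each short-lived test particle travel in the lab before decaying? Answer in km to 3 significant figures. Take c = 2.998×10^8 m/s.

β = √(1 − 1/γ²) = √(1 − 1/4.28²) = 0.97232
Dilated lifetime: Δt = γτ₀ = 4.28 × 7.99 μs = 34.197 μs
d = vΔt = 0.97232c × 34.197 μs = 2.9150×10^8 m/s × 3.4197×10^-5 s = 9.97 km

d ≈ 9.97 km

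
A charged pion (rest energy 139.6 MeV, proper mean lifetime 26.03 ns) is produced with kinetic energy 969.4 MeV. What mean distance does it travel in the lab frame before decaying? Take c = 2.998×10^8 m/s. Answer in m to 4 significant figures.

d ≈ 61.50 m

γ = 1 + K/(m₀c²) = 1 + 969.4/139.6 = 7.94413
β = √(1 − 1/γ²) = 0.992046
Dilated lifetime: γτ₀ = 7.94413 × 26.03 ns = 206.786 ns
d = βc·γτ₀ = 0.992046 × (2.998×10^8 m/s) × 2.06786×10^-7 s = 61.50 m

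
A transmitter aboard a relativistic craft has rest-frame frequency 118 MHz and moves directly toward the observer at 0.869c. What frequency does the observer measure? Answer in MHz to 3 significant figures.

f_obs ≈ 446 MHz

Relativistic Doppler: f_obs = f_src √((1+β)/(1−β))
= 118 × √(1.8690/0.13100) = 118 × 3.7772 = 446 MHz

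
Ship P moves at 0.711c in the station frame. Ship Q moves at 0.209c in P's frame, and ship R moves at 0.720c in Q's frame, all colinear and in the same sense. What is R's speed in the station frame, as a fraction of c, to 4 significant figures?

Compose boost 2: (0.209 + 0.711)/(1 + 0.209×0.711) = 0.9200/1.14860 = 0.800976
Compose boost 3: (0.720 + 0.800976)/(1 + 0.720×0.800976) = 1.52098/1.57670 = 0.9647

u ≈ 0.9647c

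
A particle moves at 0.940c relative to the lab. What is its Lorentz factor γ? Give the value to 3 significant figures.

γ ≈ 2.93

γ = 1/√(1 − β²) = 1/√(1 − 0.940²) = 1/√(0.11640) = 2.93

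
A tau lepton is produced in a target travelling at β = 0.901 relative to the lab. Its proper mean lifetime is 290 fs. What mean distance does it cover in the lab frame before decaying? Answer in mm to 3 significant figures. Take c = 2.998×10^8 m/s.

γ = 1/√(1 − 0.901²) = 2.3051
Dilated lifetime: Δt = γτ₀ = 2.3051 × 290 fs = 668.48 fs
d = vΔt = 0.901c × 668.48 fs = 2.7012×10^8 m/s × 6.6848×10^-13 s = 0.181 mm

d ≈ 0.181 mm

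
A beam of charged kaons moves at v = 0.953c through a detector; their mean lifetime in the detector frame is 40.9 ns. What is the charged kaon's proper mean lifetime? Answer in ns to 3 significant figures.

γ = 1/√(1 − 0.953²) = 3.3007
Proper time: τ₀ = Δt/γ = 40.9/3.3007 = 12.4 ns

τ₀ ≈ 12.4 ns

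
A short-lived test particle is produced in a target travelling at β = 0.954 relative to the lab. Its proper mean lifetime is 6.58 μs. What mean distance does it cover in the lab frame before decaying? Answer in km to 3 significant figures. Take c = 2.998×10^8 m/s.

d ≈ 6.28 km

γ = 1/√(1 − 0.954²) = 3.3355
Dilated lifetime: Δt = γτ₀ = 3.3355 × 6.58 μs = 21.947 μs
d = vΔt = 0.954c × 21.947 μs = 2.8601×10^8 m/s × 2.1947×10^-5 s = 6.28 km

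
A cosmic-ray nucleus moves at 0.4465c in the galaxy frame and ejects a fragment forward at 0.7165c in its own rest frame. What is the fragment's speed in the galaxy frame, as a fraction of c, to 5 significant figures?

Compose boost 2: (0.7165 + 0.4465)/(1 + 0.7165×0.4465) = 1.1630/1.319917 = 0.88112

u ≈ 0.88112c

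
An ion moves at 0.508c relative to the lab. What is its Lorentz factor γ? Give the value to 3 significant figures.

γ = 1/√(1 − β²) = 1/√(1 − 0.508²) = 1/√(0.74194) = 1.16

γ ≈ 1.16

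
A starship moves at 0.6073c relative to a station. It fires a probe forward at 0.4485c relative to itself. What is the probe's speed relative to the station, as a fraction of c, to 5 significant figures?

u ≈ 0.82979c

Relativistic velocity addition: u = (u' + v)/(1 + u'v/c²)
= (0.4485 + 0.6073)/(1 + 0.4485×0.6073) = 1.0558/1.272374 = 0.82979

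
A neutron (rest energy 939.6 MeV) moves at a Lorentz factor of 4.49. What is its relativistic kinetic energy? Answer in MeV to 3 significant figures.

K ≈ 3280 MeV

γ = 4.49 (given)
K = (γ − 1)m₀c² = (4.49 − 1) × 939.6 MeV = 3.4900 × 939.6 MeV = 3280 MeV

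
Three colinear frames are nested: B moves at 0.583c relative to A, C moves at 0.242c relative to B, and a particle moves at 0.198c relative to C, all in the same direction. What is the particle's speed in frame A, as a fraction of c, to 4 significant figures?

Compose boost 2: (0.242 + 0.583)/(1 + 0.242×0.583) = 0.8250/1.14109 = 0.722995
Compose boost 3: (0.198 + 0.722995)/(1 + 0.198×0.722995) = 0.920995/1.14315 = 0.8057

u ≈ 0.8057c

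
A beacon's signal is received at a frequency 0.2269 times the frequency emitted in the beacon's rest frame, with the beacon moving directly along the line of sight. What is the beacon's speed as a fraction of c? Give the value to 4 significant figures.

f_obs/f_src = √((1−β)/(1+β)) = 0.2269  ⇒  (1−β)/(1+β) = 0.0514836
β = |1 − D²|/(1 + D²) = |1 − 0.0514836|/(1 + 0.0514836) = 0.9021

β ≈ 0.9021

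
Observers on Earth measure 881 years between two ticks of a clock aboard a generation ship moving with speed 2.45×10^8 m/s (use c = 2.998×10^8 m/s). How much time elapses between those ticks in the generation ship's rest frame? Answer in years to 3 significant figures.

τ₀ ≈ 508 years

β = v/c = 2.45×10^8 / 2.998×10^8 = 0.81721
γ = 1/√(1 − 0.81721²) = 1.7351
Proper time: τ₀ = Δt/γ = 881/1.7351 = 508 years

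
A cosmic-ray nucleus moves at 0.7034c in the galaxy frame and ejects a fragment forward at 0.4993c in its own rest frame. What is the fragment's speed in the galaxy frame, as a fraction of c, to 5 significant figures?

Compose boost 2: (0.4993 + 0.7034)/(1 + 0.4993×0.7034) = 1.2027/1.351208 = 0.89009

u ≈ 0.89009c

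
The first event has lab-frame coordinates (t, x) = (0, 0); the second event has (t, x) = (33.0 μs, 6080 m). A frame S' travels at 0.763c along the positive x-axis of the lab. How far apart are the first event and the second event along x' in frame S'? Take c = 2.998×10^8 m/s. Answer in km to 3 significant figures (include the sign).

Δx' ≈ -2.27 km

γ = 1/√(1 − 0.763²) = 1.5470
Δx' = γ(Δx − vΔt) = 1.5470 × (6080 m − 0.763×(2.998×10^8 m/s)×33.0×10^-6 s)
= 1.5470 × (-1468.7 m) = -2.27 km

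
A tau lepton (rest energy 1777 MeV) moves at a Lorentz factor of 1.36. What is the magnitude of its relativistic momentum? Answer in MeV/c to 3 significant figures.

β = √(1 − 1/γ²) = √(1 − 1/1.36²) = 0.67775
p = γβm₀c = 1.36 × 0.67775 × 1777 MeV/c = 1640 MeV/c

p ≈ 1640 MeV/c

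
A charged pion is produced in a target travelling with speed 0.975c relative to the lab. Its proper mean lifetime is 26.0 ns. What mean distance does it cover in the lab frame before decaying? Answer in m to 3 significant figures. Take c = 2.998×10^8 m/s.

d ≈ 34.2 m

γ = 1/√(1 − 0.975²) = 4.5004
Dilated lifetime: Δt = γτ₀ = 4.5004 × 26.0 ns = 117.01 ns
d = vΔt = 0.975c × 117.01 ns = 2.9230×10^8 m/s × 1.1701×10^-7 s = 34.2 m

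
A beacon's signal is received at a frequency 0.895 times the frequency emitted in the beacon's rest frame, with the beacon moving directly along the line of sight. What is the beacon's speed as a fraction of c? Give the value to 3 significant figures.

f_obs/f_src = √((1−β)/(1+β)) = 0.895  ⇒  (1−β)/(1+β) = 0.80102
β = |1 − D²|/(1 + D²) = |1 − 0.80102|/(1 + 0.80102) = 0.110

β ≈ 0.110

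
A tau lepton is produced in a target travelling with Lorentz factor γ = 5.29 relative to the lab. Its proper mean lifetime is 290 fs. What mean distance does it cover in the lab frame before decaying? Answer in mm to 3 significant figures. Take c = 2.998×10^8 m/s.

d ≈ 0.452 mm

β = √(1 − 1/γ²) = √(1 − 1/5.29²) = 0.98197
Dilated lifetime: Δt = γτ₀ = 5.29 × 290 fs = 1534.1 fs
d = vΔt = 0.98197c × 1534.1 fs = 2.9439×10^8 m/s × 1.5341×10^-12 s = 0.452 mm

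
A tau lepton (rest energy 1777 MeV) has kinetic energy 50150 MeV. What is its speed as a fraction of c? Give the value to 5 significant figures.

γ = 1 + K/(m₀c²) = 1 + 50150/1777 = 29.22172
β = √(1 − 1/γ²) = 0.99941

β ≈ 0.99941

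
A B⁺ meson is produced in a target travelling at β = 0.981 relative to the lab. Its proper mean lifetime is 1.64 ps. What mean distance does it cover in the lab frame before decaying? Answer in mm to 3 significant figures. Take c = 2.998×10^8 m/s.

d ≈ 2.49 mm

γ = 1/√(1 − 0.981²) = 5.1544
Dilated lifetime: Δt = γτ₀ = 5.1544 × 1.64 ps = 8.4533 ps
d = vΔt = 0.981c × 8.4533 ps = 2.9410×10^8 m/s × 8.4533×10^-12 s = 2.49 mm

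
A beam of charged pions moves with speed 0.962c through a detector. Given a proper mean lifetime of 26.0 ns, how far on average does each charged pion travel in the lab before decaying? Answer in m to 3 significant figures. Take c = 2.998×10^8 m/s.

d ≈ 27.5 m

γ = 1/√(1 − 0.962²) = 3.6623
Dilated lifetime: Δt = γτ₀ = 3.6623 × 26.0 ns = 95.221 ns
d = vΔt = 0.962c × 95.221 ns = 2.8841×10^8 m/s × 9.5221×10^-8 s = 27.5 m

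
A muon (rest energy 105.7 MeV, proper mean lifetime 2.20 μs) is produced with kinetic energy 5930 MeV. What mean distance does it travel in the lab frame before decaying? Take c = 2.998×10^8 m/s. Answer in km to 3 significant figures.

d ≈ 37.7 km

γ = 1 + K/(m₀c²) = 1 + 5930/105.7 = 57.102
β = √(1 − 1/γ²) = 0.99985
Dilated lifetime: γτ₀ = 57.102 × 2.20 μs = 125.62 μs
d = βc·γτ₀ = 0.99985 × (2.998×10^8 m/s) × 0.00012562 s = 37.7 km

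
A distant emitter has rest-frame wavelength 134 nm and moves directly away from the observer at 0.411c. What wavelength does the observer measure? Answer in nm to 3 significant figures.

λ_obs ≈ 207 nm

Relativistic Doppler: λ_obs = λ_src √((1+β)/(1−β))
= 134 × √(1.4110/0.58900) = 134 × 1.5478 = 207 nm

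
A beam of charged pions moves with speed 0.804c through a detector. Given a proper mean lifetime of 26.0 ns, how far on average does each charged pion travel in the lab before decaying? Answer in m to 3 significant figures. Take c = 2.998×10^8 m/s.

γ = 1/√(1 − 0.804²) = 1.6817
Dilated lifetime: Δt = γτ₀ = 1.6817 × 26.0 ns = 43.725 ns
d = vΔt = 0.804c × 43.725 ns = 2.4104×10^8 m/s × 4.3725×10^-8 s = 10.5 m

d ≈ 10.5 m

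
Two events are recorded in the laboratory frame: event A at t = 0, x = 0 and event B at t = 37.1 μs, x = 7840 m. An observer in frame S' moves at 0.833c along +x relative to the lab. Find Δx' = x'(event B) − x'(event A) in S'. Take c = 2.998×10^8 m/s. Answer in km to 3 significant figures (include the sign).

Δx' ≈ -2.58 km

γ = 1/√(1 − 0.833²) = 1.8074
Δx' = γ(Δx − vΔt) = 1.8074 × (7840 m − 0.833×(2.998×10^8 m/s)×37.1×10^-6 s)
= 1.8074 × (-1425.1 m) = -2.58 km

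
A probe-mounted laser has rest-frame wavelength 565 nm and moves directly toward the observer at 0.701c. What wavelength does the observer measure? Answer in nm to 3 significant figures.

λ_obs ≈ 237 nm

Relativistic Doppler: λ_obs = λ_src √((1−β)/(1+β))
= 565 × √(0.29900/1.7010) = 565 × 0.41926 = 237 nm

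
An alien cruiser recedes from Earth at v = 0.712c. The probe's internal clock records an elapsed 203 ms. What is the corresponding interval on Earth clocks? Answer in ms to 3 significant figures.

Δt ≈ 289 ms

γ = 1/√(1 − 0.712²) = 1.4241
Time dilation: Δt = γτ₀ = 1.4241 × 203 ms = 289 ms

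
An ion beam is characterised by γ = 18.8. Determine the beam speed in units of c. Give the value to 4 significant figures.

β = √(1 − 1/γ²) = √(1 − 1/18.8²) = √(0.997171) = 0.9986

β ≈ 0.9986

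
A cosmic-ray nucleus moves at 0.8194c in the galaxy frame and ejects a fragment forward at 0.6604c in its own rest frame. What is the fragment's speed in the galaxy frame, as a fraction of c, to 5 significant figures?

u ≈ 0.96020c

Compose boost 2: (0.6604 + 0.8194)/(1 + 0.6604×0.8194) = 1.4798/1.541132 = 0.96020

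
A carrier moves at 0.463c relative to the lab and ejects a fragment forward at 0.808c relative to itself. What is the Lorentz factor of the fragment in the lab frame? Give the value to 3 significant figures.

u_lab = (0.808 + 0.463)/(1 + 0.808×0.463) = 1.271/1.37410 = 0.924966
γ = 1/√(1 − 0.924966²) = 2.63

γ ≈ 2.63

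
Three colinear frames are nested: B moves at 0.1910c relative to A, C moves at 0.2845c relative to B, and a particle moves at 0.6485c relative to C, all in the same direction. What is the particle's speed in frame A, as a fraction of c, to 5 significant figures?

Compose boost 2: (0.2845 + 0.1910)/(1 + 0.2845×0.1910) = 0.47550/1.054339 = 0.4509933
Compose boost 3: (0.6485 + 0.4509933)/(1 + 0.6485×0.4509933) = 1.099493/1.292469 = 0.85069

u ≈ 0.85069c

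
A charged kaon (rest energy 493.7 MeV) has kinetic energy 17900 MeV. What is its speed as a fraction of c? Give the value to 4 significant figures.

β ≈ 0.9996

γ = 1 + K/(m₀c²) = 1 + 17900/493.7 = 37.2568
β = √(1 − 1/γ²) = 0.9996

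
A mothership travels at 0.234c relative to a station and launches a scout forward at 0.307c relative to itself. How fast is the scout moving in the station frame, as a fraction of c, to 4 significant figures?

u ≈ 0.5047c

Compose boost 2: (0.307 + 0.234)/(1 + 0.307×0.234) = 0.5410/1.07184 = 0.5047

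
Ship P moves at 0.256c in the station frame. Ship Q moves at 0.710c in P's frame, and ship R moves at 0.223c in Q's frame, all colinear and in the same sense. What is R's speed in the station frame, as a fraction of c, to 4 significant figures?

Compose boost 2: (0.710 + 0.256)/(1 + 0.710×0.256) = 0.9660/1.18176 = 0.817425
Compose boost 3: (0.223 + 0.817425)/(1 + 0.223×0.817425) = 1.04042/1.18229 = 0.8800

u ≈ 0.8800c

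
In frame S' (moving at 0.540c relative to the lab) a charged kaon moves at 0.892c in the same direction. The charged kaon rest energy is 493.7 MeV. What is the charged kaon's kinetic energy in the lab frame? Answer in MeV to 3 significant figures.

u_lab = (0.892 + 0.540)/(1 + 0.892×0.540) = 0.966470
γ = 1/√(1 − 0.966470²) = 3.8944
K = (γ − 1)m₀c² = (3.8944 − 1) × 493.7 = 2.8944 × 493.7 = 1430 MeV

K ≈ 1430 MeV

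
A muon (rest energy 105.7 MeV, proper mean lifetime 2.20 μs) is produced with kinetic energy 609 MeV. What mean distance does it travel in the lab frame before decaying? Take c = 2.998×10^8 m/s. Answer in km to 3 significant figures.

γ = 1 + K/(m₀c²) = 1 + 609/105.7 = 6.7616
β = √(1 − 1/γ²) = 0.98900
Dilated lifetime: γτ₀ = 6.7616 × 2.20 μs = 14.875 μs
d = βc·γτ₀ = 0.98900 × (2.998×10^8 m/s) × 1.4875×10^-5 s = 4.41 km

d ≈ 4.41 km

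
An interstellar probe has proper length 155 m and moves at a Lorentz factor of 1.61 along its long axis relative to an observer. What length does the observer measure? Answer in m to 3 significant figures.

γ = 1.61 (given)
Length contraction: L = L₀/γ = 155/1.61 = 96.3 m

L ≈ 96.3 m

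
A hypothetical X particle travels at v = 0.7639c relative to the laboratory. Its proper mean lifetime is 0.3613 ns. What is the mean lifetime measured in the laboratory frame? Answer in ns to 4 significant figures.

γ = 1/√(1 − 0.7639²) = 1.54958
Time dilation: Δt = γτ₀ = 1.54958 × 0.3613 ns = 0.5599 ns

Δt ≈ 0.5599 ns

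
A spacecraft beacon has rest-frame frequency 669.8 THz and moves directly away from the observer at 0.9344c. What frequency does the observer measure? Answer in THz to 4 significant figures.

f_obs ≈ 123.3 THz

Relativistic Doppler: f_obs = f_src √((1−β)/(1+β))
= 669.8 × √(0.0656000/1.93440) = 669.8 × 0.184153 = 123.3 THz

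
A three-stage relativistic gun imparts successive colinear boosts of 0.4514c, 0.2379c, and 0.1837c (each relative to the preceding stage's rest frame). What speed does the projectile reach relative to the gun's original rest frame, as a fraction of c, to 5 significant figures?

u ≈ 0.72343c

Compose boost 2: (0.2379 + 0.4514)/(1 + 0.2379×0.4514) = 0.68930/1.107388 = 0.6224557
Compose boost 3: (0.1837 + 0.6224557)/(1 + 0.1837×0.6224557) = 0.8061557/1.114345 = 0.72343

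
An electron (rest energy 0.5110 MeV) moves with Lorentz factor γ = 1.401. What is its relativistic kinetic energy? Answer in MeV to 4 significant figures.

K ≈ 0.2049 MeV

γ = 1.401 (given)
K = (γ − 1)m₀c² = (1.401 − 1) × 0.5110 MeV = 0.401000 × 0.5110 MeV = 0.2049 MeV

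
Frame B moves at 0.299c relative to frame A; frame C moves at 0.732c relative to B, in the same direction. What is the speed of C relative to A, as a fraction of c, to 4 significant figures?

u ≈ 0.8459c

Compose boost 2: (0.732 + 0.299)/(1 + 0.732×0.299) = 1.031/1.21887 = 0.8459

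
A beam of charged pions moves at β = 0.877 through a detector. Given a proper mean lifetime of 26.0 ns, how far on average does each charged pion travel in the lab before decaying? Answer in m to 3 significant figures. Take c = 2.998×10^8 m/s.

d ≈ 14.2 m

γ = 1/√(1 − 0.877²) = 2.0812
Dilated lifetime: Δt = γτ₀ = 2.0812 × 26.0 ns = 54.111 ns
d = vΔt = 0.877c × 54.111 ns = 2.6292×10^8 m/s × 5.4111×10^-8 s = 14.2 m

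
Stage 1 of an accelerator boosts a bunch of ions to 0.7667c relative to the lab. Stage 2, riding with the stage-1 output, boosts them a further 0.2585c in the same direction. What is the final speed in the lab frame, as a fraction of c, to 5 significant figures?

u ≈ 0.85562c

Compose boost 2: (0.2585 + 0.7667)/(1 + 0.2585×0.7667) = 1.0252/1.198192 = 0.85562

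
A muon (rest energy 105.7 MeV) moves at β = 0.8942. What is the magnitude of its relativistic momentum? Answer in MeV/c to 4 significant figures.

p ≈ 211.1 MeV/c

γ = 1/√(1 − 0.8942²) = 2.23380
p = γβm₀c = 2.23380 × 0.8942 × 105.7 MeV/c = 211.1 MeV/c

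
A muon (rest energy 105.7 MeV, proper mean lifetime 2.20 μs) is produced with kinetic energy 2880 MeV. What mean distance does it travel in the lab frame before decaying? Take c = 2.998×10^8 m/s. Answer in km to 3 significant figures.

d ≈ 18.6 km

γ = 1 + K/(m₀c²) = 1 + 2880/105.7 = 28.247
β = √(1 − 1/γ²) = 0.99937
Dilated lifetime: γτ₀ = 28.247 × 2.20 μs = 62.143 μs
d = βc·γτ₀ = 0.99937 × (2.998×10^8 m/s) × 6.2143×10^-5 s = 18.6 km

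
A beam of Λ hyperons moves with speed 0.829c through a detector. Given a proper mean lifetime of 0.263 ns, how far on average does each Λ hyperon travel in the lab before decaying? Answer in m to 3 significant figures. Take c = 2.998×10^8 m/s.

d ≈ 0.117 m

γ = 1/√(1 − 0.829²) = 1.7881
Dilated lifetime: Δt = γτ₀ = 1.7881 × 0.263 ns = 0.47027 ns
d = vΔt = 0.829c × 0.47027 ns = 2.4853×10^8 m/s × 4.7027×10^-10 s = 0.117 m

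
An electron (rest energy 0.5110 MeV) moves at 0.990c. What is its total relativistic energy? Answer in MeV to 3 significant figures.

γ = 1/√(1 − 0.990²) = 7.0888
E = γm₀c² = 7.0888 × 0.5110 MeV = 3.62 MeV

E ≈ 3.62 MeV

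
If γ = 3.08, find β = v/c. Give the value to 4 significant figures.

β = √(1 − 1/γ²) = √(1 − 1/3.08²) = √(0.894586) = 0.9458

β ≈ 0.9458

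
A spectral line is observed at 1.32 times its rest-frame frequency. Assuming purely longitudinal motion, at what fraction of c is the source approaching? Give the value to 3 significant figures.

β ≈ 0.271

f_obs/f_src = √((1+β)/(1−β)) = 1.32  ⇒  (1+β)/(1−β) = 1.7424
β = |1 − D²|/(1 + D²) = |1 − 1.7424|/(1 + 1.7424) = 0.271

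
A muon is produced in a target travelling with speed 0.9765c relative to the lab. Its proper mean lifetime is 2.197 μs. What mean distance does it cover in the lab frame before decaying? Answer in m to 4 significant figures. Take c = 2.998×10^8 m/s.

γ = 1/√(1 − 0.9765²) = 4.64000
Dilated lifetime: Δt = γτ₀ = 4.64000 × 2.197 μs = 10.1941 μs
d = vΔt = 0.9765c × 10.1941 μs = 2.92755×10^8 m/s × 1.01941×10^-5 s = 2984 m

d ≈ 2984 m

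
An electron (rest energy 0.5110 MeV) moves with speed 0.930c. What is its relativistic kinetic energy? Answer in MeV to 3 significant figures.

γ = 1/√(1 − 0.930²) = 2.7206
K = (γ − 1)m₀c² = (2.7206 − 1) × 0.5110 MeV = 1.7206 × 0.5110 MeV = 0.879 MeV

K ≈ 0.879 MeV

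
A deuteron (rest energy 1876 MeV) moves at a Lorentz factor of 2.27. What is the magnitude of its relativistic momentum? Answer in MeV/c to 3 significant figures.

p ≈ 3820 MeV/c

β = √(1 − 1/γ²) = √(1 − 1/2.27²) = 0.89774
p = γβm₀c = 2.27 × 0.89774 × 1876 MeV/c = 3820 MeV/c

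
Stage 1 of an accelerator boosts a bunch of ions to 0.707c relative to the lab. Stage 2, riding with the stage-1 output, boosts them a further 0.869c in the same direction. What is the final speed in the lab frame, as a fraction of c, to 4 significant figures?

Compose boost 2: (0.869 + 0.707)/(1 + 0.869×0.707) = 1.576/1.61438 = 0.9762

u ≈ 0.9762c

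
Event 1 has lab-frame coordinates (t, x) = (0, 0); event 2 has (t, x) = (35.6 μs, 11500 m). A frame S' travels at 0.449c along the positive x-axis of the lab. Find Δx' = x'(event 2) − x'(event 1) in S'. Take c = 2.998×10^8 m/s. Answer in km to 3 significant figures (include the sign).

Δx' ≈ 7.51 km

γ = 1/√(1 − 0.449²) = 1.1192
Δx' = γ(Δx − vΔt) = 1.1192 × (11500 m − 0.449×(2.998×10^8 m/s)×35.6×10^-6 s)
= 1.1192 × (6707.9 m) = 7.51 km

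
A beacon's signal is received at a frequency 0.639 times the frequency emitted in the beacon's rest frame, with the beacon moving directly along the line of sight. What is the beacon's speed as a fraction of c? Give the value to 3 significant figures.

β ≈ 0.420

f_obs/f_src = √((1−β)/(1+β)) = 0.639  ⇒  (1−β)/(1+β) = 0.40832
β = |1 − D²|/(1 + D²) = |1 − 0.40832|/(1 + 0.40832) = 0.420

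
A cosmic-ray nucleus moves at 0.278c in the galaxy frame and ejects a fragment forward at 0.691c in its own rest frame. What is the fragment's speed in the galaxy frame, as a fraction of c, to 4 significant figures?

u ≈ 0.8129c

Compose boost 2: (0.691 + 0.278)/(1 + 0.691×0.278) = 0.9690/1.19210 = 0.8129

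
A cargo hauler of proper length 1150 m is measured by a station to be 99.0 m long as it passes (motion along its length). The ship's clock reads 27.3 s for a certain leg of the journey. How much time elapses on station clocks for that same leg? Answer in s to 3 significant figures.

Length contraction ⇒ γ = L₀/L = 1150/99.0 = 11.616
Time dilation: Δt = γτ₀ = 11.616 × 27.3 s = 317 s

Δt ≈ 317 s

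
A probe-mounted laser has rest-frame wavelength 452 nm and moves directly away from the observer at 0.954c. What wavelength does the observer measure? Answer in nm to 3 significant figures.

Relativistic Doppler: λ_obs = λ_src √((1+β)/(1−β))
= 452 × √(1.9540/0.046000) = 452 × 6.5175 = 2950 nm

λ_obs ≈ 2950 nm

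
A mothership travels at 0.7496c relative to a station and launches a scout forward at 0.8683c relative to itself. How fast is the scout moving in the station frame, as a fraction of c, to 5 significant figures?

Compose boost 2: (0.8683 + 0.7496)/(1 + 0.8683×0.7496) = 1.6179/1.650878 = 0.98002

u ≈ 0.98002c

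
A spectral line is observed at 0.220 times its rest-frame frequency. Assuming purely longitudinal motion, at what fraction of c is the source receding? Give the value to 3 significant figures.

f_obs/f_src = √((1−β)/(1+β)) = 0.220  ⇒  (1−β)/(1+β) = 0.048400
β = |1 − D²|/(1 + D²) = |1 − 0.048400|/(1 + 0.048400) = 0.908

β ≈ 0.908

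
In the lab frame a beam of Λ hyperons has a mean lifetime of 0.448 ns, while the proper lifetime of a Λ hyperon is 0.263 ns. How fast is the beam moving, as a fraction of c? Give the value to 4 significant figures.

γ = Δt/τ₀ = 0.448/0.263 = 1.70342
β = √(1 − 1/γ²) = √(1 − 1/1.70342²) = 0.8095

β ≈ 0.8095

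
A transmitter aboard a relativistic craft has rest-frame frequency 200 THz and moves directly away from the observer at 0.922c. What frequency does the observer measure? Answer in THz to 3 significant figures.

Relativistic Doppler: f_obs = f_src √((1−β)/(1+β))
= 200 × √(0.078000/1.9220) = 200 × 0.20145 = 40.3 THz

f_obs ≈ 40.3 THz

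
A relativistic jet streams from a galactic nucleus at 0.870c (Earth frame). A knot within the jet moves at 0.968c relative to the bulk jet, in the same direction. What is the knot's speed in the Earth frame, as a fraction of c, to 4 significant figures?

u ≈ 0.9977c

Relativistic velocity addition: u = (u' + v)/(1 + u'v/c²)
= (0.968 + 0.870)/(1 + 0.968×0.870) = 1.838/1.84216 = 0.9977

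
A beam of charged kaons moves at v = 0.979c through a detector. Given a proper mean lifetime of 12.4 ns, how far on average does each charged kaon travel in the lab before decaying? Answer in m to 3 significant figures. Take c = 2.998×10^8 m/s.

γ = 1/√(1 − 0.979²) = 4.9053
Dilated lifetime: Δt = γτ₀ = 4.9053 × 12.4 ns = 60.826 ns
d = vΔt = 0.979c × 60.826 ns = 2.9350×10^8 m/s × 6.0826×10^-8 s = 17.9 m

d ≈ 17.9 m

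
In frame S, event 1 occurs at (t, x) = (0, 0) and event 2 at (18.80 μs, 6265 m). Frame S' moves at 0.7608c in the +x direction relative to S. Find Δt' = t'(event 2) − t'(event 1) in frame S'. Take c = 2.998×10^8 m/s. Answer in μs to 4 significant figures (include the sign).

γ = 1/√(1 − 0.7608²) = 1.54086
Δt' = γ(Δt − vΔx/c²) = 1.54086 × (18.80 μs − 0.7608×6265 m / (2.998×10^8 m/s))
= 1.54086 × (2.90136 μs) = 4.471 μs

Δt' ≈ 4.471 μs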